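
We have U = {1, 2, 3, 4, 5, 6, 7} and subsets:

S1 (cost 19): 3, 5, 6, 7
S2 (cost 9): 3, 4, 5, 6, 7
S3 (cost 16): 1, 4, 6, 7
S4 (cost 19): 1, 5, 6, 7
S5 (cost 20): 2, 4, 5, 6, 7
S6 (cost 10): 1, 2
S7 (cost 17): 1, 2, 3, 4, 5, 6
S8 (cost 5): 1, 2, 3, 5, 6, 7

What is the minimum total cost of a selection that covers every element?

S2, S8 cover every element at cost 9 + 5 = 14.
Any cover uses at least 2 sets; among all covering selections none totals below 14.

14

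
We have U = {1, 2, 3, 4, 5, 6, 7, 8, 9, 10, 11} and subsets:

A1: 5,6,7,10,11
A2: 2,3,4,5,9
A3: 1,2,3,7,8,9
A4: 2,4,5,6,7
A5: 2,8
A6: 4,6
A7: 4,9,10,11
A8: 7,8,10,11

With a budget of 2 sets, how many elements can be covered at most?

10

Choosing A1, A3 covers {1, 2, 3, 5, 6, 7, 8, 9, 10, 11} — 10 elements.
No choice of 2 sets does better; here 4 is left uncovered.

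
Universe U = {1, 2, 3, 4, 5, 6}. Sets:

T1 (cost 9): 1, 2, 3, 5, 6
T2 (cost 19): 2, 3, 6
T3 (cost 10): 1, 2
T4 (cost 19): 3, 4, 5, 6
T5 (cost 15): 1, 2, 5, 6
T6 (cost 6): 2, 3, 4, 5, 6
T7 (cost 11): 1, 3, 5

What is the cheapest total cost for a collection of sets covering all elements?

15

T1, T6 cover every element at cost 9 + 6 = 15.
Any cover uses at least 2 sets; among all covering selections none totals below 15.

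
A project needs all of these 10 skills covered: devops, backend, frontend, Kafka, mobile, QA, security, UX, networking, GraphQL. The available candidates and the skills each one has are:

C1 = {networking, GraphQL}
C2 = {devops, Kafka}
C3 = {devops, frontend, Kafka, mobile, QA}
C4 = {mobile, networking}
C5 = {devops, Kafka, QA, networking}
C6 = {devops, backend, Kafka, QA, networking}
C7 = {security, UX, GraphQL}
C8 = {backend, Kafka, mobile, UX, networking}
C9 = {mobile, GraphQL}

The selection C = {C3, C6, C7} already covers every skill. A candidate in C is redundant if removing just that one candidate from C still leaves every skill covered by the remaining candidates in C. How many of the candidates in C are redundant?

Drop C3: frontend, mobile uncovered — not redundant.
Drop C6: backend, networking uncovered — not redundant.
Drop C7: security, UX, GraphQL uncovered — not redundant.
None of the candidates in C is redundant.

0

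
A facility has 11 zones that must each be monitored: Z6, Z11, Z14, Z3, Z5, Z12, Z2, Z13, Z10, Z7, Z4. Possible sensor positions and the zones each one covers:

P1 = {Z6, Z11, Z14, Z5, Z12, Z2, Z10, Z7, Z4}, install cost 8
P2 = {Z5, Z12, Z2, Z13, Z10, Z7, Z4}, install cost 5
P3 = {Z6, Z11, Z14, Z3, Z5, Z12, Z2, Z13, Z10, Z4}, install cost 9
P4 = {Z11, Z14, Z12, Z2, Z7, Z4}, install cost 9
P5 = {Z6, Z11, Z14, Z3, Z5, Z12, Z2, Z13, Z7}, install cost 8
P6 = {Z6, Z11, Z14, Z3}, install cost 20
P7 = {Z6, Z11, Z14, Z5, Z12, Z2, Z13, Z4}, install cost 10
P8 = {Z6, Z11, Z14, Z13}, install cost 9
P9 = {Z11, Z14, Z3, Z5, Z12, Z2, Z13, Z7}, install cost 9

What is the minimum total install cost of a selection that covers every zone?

P2, P5 cover every zone at install cost 5 + 8 = 13.
Any cover uses at least 2 sensor positions; among all covering selections none totals below 13.

13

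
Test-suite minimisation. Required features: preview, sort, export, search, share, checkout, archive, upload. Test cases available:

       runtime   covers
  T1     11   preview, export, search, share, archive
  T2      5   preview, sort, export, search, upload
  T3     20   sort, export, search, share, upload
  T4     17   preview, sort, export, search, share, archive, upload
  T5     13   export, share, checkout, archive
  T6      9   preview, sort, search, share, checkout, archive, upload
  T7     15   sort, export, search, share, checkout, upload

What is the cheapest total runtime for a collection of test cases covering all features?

14

T2, T6 cover every feature at runtime 5 + 9 = 14.
Any cover uses at least 2 test cases; among all covering selections none totals below 14.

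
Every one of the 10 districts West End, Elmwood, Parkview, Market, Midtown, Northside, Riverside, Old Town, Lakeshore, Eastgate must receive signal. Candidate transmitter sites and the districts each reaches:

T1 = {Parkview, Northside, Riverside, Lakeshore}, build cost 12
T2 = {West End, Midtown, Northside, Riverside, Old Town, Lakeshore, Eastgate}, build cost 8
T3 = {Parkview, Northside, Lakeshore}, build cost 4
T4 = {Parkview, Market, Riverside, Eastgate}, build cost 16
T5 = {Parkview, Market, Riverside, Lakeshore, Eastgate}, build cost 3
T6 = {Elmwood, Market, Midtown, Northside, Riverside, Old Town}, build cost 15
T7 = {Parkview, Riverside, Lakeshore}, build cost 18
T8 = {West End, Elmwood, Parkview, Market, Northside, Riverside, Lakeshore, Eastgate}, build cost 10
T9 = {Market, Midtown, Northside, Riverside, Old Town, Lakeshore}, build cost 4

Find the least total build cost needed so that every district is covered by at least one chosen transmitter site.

T8, T9 cover every district at build cost 10 + 4 = 14.
Any cover uses at least 2 transmitter sites; among all covering selections none totals below 14.
Greedy by coverage-per-build cost would pick T5, T9, T8 for 17 — worse than the optimum 14.

14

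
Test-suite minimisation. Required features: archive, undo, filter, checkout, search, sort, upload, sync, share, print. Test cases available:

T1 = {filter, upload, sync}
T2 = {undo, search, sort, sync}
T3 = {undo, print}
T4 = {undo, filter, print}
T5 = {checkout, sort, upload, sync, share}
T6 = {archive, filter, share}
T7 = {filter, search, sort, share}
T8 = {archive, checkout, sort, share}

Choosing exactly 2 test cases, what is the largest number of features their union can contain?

8

Choosing T4, T5 covers {undo, filter, checkout, sort, upload, sync, share, print} — 8 features.
No choice of 2 test cases does better; here archive, search are left uncovered.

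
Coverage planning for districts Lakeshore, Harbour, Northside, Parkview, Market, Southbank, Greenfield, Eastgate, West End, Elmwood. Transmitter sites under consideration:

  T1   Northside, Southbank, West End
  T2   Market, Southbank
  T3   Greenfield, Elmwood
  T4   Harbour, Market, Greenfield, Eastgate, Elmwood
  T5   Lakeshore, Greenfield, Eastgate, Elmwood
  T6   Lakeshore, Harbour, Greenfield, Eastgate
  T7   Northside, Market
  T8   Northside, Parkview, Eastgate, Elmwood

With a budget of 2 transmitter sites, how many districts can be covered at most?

Choosing T1, T4 covers {Harbour, Northside, Market, Southbank, Greenfield, Eastgate, West End, Elmwood} — 8 districts.
No choice of 2 transmitter sites does better; here Lakeshore, Parkview are left uncovered.

8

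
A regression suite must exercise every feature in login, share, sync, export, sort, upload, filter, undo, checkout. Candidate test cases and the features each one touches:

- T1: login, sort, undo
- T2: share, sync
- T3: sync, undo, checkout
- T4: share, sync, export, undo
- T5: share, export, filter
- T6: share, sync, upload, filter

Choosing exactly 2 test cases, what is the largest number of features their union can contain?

Choosing T1, T6 covers {login, share, sync, sort, upload, filter, undo} — 7 features.
No choice of 2 test cases does better; here export, checkout are left uncovered.

7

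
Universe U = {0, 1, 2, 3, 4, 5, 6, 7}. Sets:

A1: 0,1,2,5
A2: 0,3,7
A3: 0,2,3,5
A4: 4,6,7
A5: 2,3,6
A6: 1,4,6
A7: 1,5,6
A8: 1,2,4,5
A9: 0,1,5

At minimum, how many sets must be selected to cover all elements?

A1, A2, A4 together cover {0, 1, 2, 3, 4, 5, 6, 7} — every element.
No 2 of the 9 sets cover everything (all 36 pairs fall short), so 3 is minimum.

3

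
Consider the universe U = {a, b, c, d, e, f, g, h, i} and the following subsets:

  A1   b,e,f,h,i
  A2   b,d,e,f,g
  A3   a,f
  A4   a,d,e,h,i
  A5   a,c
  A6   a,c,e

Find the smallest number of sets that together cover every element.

A1, A2, A5 together cover {a, b, c, d, e, f, g, h, i} — every element.
No 2 of the 6 sets cover everything (all 15 pairs fall short), so 3 is minimum.

3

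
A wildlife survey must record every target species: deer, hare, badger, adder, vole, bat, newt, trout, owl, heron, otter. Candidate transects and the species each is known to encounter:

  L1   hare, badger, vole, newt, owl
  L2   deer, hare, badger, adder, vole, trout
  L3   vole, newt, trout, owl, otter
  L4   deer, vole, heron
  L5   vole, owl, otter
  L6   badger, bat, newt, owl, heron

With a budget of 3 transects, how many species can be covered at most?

Choosing L2, L3, L6 covers {deer, hare, badger, adder, vole, bat, newt, trout, owl, heron, otter} — 11 species.
That is all 11 species.

11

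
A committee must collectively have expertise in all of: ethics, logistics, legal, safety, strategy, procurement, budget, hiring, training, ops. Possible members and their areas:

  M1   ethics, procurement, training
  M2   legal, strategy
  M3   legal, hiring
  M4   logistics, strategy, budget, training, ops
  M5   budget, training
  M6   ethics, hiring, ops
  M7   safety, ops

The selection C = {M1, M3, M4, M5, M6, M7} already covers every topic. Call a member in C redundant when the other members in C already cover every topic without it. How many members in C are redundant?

Drop M1: procurement uncovered — not redundant.
Drop M3: legal uncovered — not redundant.
Drop M4: logistics, strategy uncovered — not redundant.
Drop M5: the rest still cover every topic — redundant.
Drop M6: the rest still cover every topic — redundant.
Drop M7: safety uncovered — not redundant.
2 redundant: M5, M6.

2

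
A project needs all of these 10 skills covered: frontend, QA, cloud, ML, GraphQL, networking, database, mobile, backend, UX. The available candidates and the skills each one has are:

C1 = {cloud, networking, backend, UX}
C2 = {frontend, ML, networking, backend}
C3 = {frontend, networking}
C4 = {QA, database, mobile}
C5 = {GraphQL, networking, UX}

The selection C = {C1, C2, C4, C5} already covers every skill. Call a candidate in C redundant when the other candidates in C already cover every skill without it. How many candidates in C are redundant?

Drop C1: cloud uncovered — not redundant.
Drop C2: frontend, ML uncovered — not redundant.
Drop C4: QA, database, mobile uncovered — not redundant.
Drop C5: GraphQL uncovered — not redundant.
None of the candidates in C is redundant.

0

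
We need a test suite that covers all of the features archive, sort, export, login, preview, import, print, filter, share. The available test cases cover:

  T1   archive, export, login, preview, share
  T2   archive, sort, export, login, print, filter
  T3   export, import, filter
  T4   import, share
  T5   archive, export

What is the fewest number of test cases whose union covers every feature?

3

T1, T2, T3 together cover {archive, sort, export, login, preview, import, print, filter, share} — every feature.
No 2 of the 5 test cases cover everything (all 10 pairs fall short), so 3 is minimum.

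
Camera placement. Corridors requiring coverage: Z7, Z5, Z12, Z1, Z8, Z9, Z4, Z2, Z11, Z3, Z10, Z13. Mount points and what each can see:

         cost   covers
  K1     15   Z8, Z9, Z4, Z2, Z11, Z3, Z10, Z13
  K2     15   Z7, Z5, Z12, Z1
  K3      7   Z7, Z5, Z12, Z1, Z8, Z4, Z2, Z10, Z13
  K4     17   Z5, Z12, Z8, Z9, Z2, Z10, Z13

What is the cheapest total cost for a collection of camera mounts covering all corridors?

22

K1, K3 cover every corridor at cost 15 + 7 = 22.
Any cover uses at least 2 camera mounts; among all covering selections none totals below 22.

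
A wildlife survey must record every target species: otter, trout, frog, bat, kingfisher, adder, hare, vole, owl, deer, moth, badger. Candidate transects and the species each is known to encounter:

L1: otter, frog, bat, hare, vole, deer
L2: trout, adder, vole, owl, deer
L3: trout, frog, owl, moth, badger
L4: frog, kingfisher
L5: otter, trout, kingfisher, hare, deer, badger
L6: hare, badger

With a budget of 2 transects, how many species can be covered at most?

Choosing L1, L3 covers {otter, trout, frog, bat, hare, vole, owl, deer, moth, badger} — 10 species.
No choice of 2 transects does better; here kingfisher, adder are left uncovered.

10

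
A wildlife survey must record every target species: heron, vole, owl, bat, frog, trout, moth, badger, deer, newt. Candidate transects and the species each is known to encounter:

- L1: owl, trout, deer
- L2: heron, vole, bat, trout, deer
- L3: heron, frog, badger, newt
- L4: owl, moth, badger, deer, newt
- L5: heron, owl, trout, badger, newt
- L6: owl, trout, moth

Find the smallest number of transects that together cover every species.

3

L2, L3, L4 together cover {heron, vole, owl, bat, frog, trout, moth, badger, deer, newt} — every species.
No 2 of the 6 transects cover everything (all 15 pairs fall short), so 3 is minimum.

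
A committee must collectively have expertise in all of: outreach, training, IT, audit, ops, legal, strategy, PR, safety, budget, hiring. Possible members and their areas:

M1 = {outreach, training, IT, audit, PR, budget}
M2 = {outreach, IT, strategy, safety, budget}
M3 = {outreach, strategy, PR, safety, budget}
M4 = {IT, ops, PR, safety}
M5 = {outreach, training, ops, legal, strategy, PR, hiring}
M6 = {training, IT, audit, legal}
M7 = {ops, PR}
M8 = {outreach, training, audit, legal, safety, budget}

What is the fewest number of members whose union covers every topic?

3

M1, M2, M5 together cover {outreach, training, IT, audit, ops, legal, strategy, PR, safety, budget, hiring} — every topic.
No 2 of the 8 members cover everything (all 28 pairs fall short), so 3 is minimum.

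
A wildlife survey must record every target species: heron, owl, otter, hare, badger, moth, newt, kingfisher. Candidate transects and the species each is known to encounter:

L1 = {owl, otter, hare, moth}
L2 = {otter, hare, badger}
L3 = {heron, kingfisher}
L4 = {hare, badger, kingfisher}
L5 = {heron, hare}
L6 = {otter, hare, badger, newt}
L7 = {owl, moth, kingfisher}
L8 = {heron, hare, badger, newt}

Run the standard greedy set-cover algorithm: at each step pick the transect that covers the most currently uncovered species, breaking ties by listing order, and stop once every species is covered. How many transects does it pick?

3

Pick 1: L1 covers 4 new species (owl, otter, hare, moth).
Pick 2: L8 covers 3 new species (heron, badger, newt).
Pick 3: L3 covers 1 new species (kingfisher).
Greedy uses 3 transects.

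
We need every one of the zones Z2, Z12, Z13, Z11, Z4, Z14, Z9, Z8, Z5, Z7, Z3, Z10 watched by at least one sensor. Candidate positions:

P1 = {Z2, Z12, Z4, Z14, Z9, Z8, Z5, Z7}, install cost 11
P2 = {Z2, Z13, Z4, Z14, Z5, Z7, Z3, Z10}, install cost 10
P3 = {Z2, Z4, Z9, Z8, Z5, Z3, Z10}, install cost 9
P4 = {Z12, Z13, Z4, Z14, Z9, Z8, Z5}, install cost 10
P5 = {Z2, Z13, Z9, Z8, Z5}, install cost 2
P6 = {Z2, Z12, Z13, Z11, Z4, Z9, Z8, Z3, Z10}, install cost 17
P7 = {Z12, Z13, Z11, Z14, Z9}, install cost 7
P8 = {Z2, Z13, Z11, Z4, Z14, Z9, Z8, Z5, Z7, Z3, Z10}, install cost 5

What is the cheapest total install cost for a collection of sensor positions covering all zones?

12

P7, P8 cover every zone at install cost 7 + 5 = 12.
Any cover uses at least 2 sensor positions; among all covering selections none totals below 12.
Greedy by coverage-per-install cost would pick P5, P8, P7 for 14 — worse than the optimum 12.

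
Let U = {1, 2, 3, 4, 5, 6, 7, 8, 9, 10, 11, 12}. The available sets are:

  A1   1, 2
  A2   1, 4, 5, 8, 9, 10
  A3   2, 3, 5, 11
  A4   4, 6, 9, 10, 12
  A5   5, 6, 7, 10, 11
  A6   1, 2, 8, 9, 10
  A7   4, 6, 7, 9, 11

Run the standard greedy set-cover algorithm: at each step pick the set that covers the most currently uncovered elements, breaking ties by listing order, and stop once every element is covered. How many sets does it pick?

4

Pick 1: A2 covers 6 new elements (1, 4, 5, 8, 9, 10).
Pick 2: A3 covers 3 new elements (2, 3, 11).
Pick 3: A4 covers 2 new elements (6, 12).
Pick 4: A5 covers 1 new elements (7).
Greedy uses 4 sets.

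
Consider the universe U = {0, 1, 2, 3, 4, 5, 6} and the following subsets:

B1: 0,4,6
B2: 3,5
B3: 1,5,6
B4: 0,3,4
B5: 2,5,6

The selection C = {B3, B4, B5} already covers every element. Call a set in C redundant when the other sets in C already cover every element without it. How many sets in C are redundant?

0

Drop B3: 1 uncovered — not redundant.
Drop B4: 0, 3, 4 uncovered — not redundant.
Drop B5: 2 uncovered — not redundant.
None of the sets in C is redundant.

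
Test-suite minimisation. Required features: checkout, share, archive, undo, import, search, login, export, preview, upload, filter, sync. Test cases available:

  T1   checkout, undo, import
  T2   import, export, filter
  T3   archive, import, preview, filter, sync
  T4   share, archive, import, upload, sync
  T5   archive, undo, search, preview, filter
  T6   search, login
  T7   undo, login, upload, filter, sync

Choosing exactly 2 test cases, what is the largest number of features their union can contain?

Choosing T4, T5 covers {share, archive, undo, import, search, preview, upload, filter, sync} — 9 features.
No choice of 2 test cases does better; here checkout, login, export are left uncovered.

9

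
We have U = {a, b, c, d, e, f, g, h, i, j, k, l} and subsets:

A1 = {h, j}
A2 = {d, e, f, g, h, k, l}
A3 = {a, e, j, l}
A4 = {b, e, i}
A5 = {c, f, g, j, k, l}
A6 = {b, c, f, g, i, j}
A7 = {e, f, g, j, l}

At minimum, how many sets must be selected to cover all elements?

A2, A3, A6 together cover {a, b, c, d, e, f, g, h, i, j, k, l} — every element.
No 2 of the 7 sets cover everything (all 21 pairs fall short), so 3 is minimum.

3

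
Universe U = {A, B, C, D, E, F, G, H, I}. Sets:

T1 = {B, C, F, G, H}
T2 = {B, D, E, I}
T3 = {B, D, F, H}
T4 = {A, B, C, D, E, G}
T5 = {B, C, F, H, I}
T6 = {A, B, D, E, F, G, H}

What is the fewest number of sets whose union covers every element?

T4, T5 together cover {A, B, C, D, E, F, G, H, I} — every element.
No single set contains all 9 elements, so 2 is optimal.

2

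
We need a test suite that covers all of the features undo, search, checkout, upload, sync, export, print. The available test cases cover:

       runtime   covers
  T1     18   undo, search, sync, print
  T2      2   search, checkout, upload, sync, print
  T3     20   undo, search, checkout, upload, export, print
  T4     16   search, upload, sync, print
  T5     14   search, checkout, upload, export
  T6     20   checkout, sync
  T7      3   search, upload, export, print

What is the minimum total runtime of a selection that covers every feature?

T2, T3 cover every feature at runtime 2 + 20 = 22.
Any cover uses at least 2 test cases; among all covering selections none totals below 22.

22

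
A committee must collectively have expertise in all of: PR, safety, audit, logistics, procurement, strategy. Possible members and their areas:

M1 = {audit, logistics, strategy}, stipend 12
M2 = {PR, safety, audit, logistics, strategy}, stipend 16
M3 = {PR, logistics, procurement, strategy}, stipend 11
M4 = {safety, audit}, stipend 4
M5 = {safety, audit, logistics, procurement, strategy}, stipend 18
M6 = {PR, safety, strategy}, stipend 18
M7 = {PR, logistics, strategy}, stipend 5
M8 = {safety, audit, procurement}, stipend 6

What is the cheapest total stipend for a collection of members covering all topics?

M7, M8 cover every topic at stipend 5 + 6 = 11.
Any cover uses at least 2 members; among all covering selections none totals below 11.

11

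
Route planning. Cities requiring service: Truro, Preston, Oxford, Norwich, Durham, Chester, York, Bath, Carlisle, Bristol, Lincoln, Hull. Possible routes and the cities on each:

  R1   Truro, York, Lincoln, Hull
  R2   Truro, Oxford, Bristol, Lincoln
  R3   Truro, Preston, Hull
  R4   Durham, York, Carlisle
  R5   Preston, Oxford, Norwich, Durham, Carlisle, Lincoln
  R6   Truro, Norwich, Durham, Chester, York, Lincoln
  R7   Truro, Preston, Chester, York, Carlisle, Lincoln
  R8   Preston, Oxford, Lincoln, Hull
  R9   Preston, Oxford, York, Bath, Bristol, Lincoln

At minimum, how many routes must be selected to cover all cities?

4

R1, R4, R6, R9 together cover {Truro, Preston, Oxford, Norwich, Durham, Chester, York, Bath, Carlisle, Bristol, Lincoln, Hull} — every city.
No 3 of the 9 routes cover everything (all 84 triples fall short), so 4 is minimum.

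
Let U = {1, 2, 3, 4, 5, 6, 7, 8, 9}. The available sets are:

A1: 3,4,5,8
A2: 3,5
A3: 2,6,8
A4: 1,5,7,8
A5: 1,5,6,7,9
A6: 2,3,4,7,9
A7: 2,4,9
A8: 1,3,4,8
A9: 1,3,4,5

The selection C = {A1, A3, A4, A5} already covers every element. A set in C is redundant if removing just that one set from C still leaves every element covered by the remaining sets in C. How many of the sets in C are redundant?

Drop A1: 3, 4 uncovered — not redundant.
Drop A3: 2 uncovered — not redundant.
Drop A4: the rest still cover every element — redundant.
Drop A5: 9 uncovered — not redundant.
1 redundant: A4.

1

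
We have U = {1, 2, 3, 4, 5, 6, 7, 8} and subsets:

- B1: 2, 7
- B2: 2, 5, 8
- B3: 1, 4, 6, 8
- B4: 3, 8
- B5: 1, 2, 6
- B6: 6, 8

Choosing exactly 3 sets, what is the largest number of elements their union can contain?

7

Choosing B1, B2, B3 covers {1, 2, 4, 5, 6, 7, 8} — 7 elements.
No choice of 3 sets does better; here 3 is left uncovered.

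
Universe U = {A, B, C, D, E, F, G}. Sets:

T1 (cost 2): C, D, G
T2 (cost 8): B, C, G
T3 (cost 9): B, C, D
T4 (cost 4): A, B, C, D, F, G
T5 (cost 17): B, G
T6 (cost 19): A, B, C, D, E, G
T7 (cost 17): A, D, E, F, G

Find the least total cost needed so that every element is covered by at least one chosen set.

T4, T7 cover every element at cost 4 + 17 = 21.
Any cover uses at least 2 sets; among all covering selections none totals below 21.
Greedy by coverage-per-cost would pick T1, T4, T7 for 23 — worse than the optimum 21.

21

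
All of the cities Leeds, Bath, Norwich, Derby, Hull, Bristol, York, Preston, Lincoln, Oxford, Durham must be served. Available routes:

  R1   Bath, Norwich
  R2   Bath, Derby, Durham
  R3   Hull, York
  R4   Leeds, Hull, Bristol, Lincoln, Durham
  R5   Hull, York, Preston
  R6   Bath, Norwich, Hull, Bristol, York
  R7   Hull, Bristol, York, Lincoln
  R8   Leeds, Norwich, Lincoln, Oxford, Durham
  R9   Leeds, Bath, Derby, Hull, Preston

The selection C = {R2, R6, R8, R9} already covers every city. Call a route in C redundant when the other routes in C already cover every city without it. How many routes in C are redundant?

Drop R2: the rest still cover every city — redundant.
Drop R6: Bristol, York uncovered — not redundant.
Drop R8: Lincoln, Oxford uncovered — not redundant.
Drop R9: Preston uncovered — not redundant.
1 redundant: R2.

1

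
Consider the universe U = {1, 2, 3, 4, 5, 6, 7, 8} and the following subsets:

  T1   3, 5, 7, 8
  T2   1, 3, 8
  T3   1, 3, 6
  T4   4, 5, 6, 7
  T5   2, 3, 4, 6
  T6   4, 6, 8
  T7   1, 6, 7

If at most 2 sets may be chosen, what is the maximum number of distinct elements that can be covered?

7

Choosing T1, T5 covers {2, 3, 4, 5, 6, 7, 8} — 7 elements.
No choice of 2 sets does better; here 1 is left uncovered.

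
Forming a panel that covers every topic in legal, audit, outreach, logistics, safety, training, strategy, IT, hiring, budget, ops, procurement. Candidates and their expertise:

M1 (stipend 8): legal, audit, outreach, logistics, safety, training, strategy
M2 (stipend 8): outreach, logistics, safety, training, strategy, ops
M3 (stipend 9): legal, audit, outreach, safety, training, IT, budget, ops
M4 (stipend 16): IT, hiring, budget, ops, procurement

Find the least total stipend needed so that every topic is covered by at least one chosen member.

M1, M4 cover every topic at stipend 8 + 16 = 24.
Any cover uses at least 2 members; among all covering selections none totals below 24.
Greedy by coverage-per-stipend would pick M3, M1, M4 for 33 — worse than the optimum 24.

24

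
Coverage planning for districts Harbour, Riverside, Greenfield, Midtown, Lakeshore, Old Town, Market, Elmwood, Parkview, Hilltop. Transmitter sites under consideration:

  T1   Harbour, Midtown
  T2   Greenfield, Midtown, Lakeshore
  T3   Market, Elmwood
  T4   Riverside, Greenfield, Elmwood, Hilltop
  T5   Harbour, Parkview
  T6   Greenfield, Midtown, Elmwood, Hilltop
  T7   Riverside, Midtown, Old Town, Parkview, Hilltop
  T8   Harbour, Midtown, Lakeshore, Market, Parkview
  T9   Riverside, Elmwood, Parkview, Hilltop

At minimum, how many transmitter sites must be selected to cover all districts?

T4, T7, T8 together cover {Harbour, Riverside, Greenfield, Midtown, Lakeshore, Old Town, Market, Elmwood, Parkview, Hilltop} — every district.
No 2 of the 9 transmitter sites cover everything (all 36 pairs fall short), so 3 is minimum.

3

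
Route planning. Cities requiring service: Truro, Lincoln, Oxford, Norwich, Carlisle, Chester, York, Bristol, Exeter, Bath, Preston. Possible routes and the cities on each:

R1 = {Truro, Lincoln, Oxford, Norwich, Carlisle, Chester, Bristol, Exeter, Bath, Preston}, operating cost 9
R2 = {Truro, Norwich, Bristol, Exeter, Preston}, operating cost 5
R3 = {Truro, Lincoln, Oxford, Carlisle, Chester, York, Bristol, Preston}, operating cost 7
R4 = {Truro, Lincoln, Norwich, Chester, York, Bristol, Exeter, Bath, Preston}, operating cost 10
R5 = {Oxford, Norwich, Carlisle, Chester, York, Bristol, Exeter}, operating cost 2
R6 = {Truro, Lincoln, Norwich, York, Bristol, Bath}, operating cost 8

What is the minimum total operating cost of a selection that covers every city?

11

R1, R5 cover every city at operating cost 9 + 2 = 11.
Any cover uses at least 2 routes; among all covering selections none totals below 11.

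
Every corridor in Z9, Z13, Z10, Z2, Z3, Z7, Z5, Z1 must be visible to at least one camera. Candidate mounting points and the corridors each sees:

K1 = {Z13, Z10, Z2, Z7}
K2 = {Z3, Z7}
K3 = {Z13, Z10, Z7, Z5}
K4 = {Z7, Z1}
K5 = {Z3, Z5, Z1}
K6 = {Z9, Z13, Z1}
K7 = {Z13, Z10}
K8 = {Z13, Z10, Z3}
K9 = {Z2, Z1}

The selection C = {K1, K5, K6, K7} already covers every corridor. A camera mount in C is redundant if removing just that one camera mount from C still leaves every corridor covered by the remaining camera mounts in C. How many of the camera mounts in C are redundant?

1

Drop K1: Z2, Z7 uncovered — not redundant.
Drop K5: Z3, Z5 uncovered — not redundant.
Drop K6: Z9 uncovered — not redundant.
Drop K7: the rest still cover every corridor — redundant.
1 redundant: K7.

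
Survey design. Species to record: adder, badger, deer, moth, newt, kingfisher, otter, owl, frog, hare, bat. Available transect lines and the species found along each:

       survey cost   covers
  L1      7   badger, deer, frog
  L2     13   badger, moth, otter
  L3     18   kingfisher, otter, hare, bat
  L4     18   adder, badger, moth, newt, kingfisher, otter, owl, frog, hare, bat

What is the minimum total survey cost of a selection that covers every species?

L1, L4 cover every species at survey cost 7 + 18 = 25.
Any cover uses at least 2 transects; among all covering selections none totals below 25.

25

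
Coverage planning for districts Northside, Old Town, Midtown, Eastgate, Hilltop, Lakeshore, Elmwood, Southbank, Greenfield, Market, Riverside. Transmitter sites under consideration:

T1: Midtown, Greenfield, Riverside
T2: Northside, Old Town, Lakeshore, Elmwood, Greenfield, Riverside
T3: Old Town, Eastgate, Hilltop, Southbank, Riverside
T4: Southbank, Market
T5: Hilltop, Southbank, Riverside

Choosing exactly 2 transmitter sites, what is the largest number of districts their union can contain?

9

Choosing T2, T3 covers {Northside, Old Town, Eastgate, Hilltop, Lakeshore, Elmwood, Southbank, Greenfield, Riverside} — 9 districts.
No choice of 2 transmitter sites does better; here Midtown, Market are left uncovered.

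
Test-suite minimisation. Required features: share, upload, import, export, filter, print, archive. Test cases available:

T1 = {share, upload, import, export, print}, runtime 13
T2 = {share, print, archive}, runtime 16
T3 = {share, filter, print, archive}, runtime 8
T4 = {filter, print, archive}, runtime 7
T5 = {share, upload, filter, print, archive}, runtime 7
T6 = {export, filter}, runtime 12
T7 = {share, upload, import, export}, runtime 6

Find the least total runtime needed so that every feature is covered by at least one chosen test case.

13

T4, T7 cover every feature at runtime 7 + 6 = 13.
Any cover uses at least 2 test cases; among all covering selections none totals below 13.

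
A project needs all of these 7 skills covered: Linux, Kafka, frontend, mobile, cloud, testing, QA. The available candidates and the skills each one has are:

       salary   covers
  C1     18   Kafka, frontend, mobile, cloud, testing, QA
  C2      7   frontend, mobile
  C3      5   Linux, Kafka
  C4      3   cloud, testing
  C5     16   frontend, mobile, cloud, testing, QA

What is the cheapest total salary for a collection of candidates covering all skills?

21

C3, C5 cover every skill at salary 5 + 16 = 21.
Any cover uses at least 2 candidates; among all covering selections none totals below 21.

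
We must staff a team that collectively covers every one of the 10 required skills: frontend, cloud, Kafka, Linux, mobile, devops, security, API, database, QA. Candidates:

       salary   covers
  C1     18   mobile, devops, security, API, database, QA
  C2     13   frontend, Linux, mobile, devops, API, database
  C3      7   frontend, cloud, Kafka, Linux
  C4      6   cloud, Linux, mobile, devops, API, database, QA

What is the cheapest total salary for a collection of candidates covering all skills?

C1, C3 cover every skill at salary 18 + 7 = 25.
Any cover uses at least 2 candidates; among all covering selections none totals below 25.

25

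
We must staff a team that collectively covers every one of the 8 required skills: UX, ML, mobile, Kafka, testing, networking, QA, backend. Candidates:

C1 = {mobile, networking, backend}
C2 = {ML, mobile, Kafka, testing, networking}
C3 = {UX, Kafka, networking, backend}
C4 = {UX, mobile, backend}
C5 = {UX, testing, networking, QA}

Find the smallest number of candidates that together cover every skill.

3

C1, C2, C5 together cover {UX, ML, mobile, Kafka, testing, networking, QA, backend} — every skill.
No 2 of the 5 candidates cover everything (all 10 pairs fall short), so 3 is minimum.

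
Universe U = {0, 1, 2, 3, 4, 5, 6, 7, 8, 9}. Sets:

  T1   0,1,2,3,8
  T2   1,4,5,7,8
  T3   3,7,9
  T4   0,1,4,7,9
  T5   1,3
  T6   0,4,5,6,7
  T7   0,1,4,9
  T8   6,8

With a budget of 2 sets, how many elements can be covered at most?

Choosing T1, T6 covers {0, 1, 2, 3, 4, 5, 6, 7, 8} — 9 elements.
No choice of 2 sets does better; here 9 is left uncovered.

9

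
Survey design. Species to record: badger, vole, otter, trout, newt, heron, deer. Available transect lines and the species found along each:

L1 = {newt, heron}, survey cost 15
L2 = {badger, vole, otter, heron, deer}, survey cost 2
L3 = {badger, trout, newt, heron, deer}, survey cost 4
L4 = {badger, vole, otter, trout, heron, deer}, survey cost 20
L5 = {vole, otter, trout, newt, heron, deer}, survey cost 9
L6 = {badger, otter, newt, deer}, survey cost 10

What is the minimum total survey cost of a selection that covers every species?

L2, L3 cover every species at survey cost 2 + 4 = 6.
Any cover uses at least 2 transects; among all covering selections none totals below 6.

6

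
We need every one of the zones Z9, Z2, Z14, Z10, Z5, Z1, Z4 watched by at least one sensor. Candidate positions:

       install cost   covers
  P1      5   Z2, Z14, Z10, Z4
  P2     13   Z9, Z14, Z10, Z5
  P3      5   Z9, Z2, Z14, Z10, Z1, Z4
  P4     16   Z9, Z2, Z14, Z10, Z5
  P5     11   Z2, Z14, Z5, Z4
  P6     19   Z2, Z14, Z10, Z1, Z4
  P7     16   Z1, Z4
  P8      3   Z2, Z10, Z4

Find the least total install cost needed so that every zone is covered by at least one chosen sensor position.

P3, P5 cover every zone at install cost 5 + 11 = 16.
Any cover uses at least 2 sensor positions; among all covering selections none totals below 16.

16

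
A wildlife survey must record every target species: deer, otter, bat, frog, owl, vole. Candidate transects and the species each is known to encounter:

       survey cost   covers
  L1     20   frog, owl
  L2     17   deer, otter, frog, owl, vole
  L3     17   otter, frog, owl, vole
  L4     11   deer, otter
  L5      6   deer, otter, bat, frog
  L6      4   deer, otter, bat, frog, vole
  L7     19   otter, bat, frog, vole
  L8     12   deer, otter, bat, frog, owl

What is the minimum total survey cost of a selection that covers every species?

L6, L8 cover every species at survey cost 4 + 12 = 16.
Any cover uses at least 2 transects; among all covering selections none totals below 16.

16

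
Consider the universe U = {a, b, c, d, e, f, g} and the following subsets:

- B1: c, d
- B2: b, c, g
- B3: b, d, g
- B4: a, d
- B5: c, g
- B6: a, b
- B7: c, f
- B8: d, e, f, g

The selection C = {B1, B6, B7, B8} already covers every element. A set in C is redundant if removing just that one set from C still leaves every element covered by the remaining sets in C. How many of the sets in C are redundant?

2

Drop B1: the rest still cover every element — redundant.
Drop B6: a, b uncovered — not redundant.
Drop B7: the rest still cover every element — redundant.
Drop B8: e, g uncovered — not redundant.
2 redundant: B1, B7.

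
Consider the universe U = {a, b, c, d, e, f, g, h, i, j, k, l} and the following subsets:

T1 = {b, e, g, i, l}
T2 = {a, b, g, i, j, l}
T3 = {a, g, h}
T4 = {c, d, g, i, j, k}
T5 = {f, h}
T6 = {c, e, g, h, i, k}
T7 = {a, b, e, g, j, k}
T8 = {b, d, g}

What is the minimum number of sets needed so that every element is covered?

T1, T2, T4, T5 together cover {a, b, c, d, e, f, g, h, i, j, k, l} — every element.
No 3 of the 8 sets cover everything (all 56 triples fall short), so 4 is minimum.

4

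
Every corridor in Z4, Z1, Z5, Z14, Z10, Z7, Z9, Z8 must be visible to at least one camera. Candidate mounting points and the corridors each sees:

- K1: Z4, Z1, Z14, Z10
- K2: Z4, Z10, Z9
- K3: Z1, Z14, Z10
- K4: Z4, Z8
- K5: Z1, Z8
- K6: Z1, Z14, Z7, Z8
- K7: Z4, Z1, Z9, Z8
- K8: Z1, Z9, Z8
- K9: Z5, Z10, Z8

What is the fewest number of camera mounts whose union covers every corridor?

3

K2, K6, K9 together cover {Z4, Z1, Z5, Z14, Z10, Z7, Z9, Z8} — every corridor.
No 2 of the 9 camera mounts cover everything (all 36 pairs fall short), so 3 is minimum.
Greedy (largest uncovered first) would take K1, K6, K2, K9 — 4 camera mounts — but 3 suffice.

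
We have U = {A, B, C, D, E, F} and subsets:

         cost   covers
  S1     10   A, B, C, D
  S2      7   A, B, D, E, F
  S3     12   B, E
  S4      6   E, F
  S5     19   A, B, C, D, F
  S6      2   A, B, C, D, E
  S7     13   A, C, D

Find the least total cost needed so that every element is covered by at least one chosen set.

S4, S6 cover every element at cost 6 + 2 = 8.
Any cover uses at least 2 sets; among all covering selections none totals below 8.

8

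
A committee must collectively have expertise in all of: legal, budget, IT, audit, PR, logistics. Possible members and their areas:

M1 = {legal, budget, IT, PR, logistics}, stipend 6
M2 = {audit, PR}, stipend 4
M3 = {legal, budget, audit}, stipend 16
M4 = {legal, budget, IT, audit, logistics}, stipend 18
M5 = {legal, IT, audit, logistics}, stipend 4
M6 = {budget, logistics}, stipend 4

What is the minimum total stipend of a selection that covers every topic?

M1, M2 cover every topic at stipend 6 + 4 = 10.
Any cover uses at least 2 members; among all covering selections none totals below 10.

10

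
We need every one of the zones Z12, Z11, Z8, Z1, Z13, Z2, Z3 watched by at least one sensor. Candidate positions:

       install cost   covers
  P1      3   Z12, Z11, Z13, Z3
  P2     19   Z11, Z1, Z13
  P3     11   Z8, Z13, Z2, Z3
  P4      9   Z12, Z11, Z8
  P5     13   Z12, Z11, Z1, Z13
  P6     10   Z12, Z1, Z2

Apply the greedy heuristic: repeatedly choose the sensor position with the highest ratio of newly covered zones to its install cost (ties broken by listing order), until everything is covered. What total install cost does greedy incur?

Pick 1: P1 adds 4 new (Z12, Z11, Z13, Z3) at install cost 3 (ratio 4/3).
Pick 2: P6 adds 2 new (Z1, Z2) at install cost 10 (ratio 2/10).
Pick 3: P4 adds 1 new (Z8) at install cost 9 (ratio 1/9).
Greedy total install cost: 3 + 10 + 9 = 22.

22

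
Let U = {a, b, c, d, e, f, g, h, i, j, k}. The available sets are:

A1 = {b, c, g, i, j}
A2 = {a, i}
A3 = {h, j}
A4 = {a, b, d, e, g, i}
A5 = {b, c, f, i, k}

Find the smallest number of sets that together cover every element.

A3, A4, A5 together cover {a, b, c, d, e, f, g, h, i, j, k} — every element.
No 2 of the 5 sets cover everything (all 10 pairs fall short), so 3 is minimum.

3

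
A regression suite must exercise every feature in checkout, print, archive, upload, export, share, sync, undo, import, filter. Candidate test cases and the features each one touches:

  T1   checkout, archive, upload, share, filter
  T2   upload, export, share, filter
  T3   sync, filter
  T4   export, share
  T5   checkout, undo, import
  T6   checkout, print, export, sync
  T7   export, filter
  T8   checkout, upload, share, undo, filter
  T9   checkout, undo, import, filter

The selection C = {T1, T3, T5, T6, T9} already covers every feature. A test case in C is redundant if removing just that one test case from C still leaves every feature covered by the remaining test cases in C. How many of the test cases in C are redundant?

3

Drop T1: archive, upload, share uncovered — not redundant.
Drop T3: the rest still cover every feature — redundant.
Drop T5: the rest still cover every feature — redundant.
Drop T6: print, export uncovered — not redundant.
Drop T9: the rest still cover every feature — redundant.
3 redundant: T3, T5, T9.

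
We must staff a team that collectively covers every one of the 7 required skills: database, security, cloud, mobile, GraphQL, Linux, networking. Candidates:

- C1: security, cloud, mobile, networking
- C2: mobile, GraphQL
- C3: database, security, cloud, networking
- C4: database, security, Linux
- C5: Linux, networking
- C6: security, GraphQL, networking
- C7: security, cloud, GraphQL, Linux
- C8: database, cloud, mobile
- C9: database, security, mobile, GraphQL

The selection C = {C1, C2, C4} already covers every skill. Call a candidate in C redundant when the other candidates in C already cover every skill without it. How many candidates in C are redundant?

0

Drop C1: cloud, networking uncovered — not redundant.
Drop C2: GraphQL uncovered — not redundant.
Drop C4: database, Linux uncovered — not redundant.
None of the candidates in C is redundant.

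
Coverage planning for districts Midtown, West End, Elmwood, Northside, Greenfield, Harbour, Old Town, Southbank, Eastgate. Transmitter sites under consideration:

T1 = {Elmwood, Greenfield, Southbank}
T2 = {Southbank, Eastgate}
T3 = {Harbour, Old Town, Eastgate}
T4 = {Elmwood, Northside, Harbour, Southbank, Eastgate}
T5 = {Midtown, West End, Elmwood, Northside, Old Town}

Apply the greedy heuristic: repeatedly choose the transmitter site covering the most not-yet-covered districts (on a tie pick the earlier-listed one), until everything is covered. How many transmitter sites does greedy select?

3

Pick 1: T4 covers 5 new districts (Elmwood, Northside, Harbour, Southbank, Eastgate).
Pick 2: T5 covers 3 new districts (Midtown, West End, Old Town).
Pick 3: T1 covers 1 new districts (Greenfield).
Greedy uses 3 transmitter sites.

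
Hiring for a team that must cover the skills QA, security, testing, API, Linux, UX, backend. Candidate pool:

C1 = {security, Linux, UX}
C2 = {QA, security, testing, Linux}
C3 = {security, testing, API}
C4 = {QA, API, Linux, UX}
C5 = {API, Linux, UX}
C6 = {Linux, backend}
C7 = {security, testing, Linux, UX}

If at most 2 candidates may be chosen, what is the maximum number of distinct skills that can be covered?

6

Choosing C2, C4 covers {QA, security, testing, API, Linux, UX} — 6 skills.
No choice of 2 candidates does better; here backend is left uncovered.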